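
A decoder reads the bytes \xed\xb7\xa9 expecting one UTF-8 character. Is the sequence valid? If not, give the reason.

invalid (encodes a surrogate (U+D800–U+DFFF))

Structurally a 3-byte sequence; payload = 0xDDE9.
But 0xDDE9 is in U+D800–U+DFFF, the surrogate range. Surrogates are not Unicode scalar values and are forbidden in UTF-8.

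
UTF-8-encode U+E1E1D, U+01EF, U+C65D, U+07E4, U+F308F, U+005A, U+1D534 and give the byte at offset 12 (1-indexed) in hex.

0xF3

1-indexed offset 12 is 0-indexed offset 11.
U+E1E1D → 4-byte form F3 A1 B8 9D at offsets 0–3.
U+01EF → 2-byte form C7 AF at offsets 4–5.
U+C65D → 3-byte form EC 99 9D at offsets 6–8.
U+07E4 → 2-byte form DF A4 at offsets 9–10.
U+F308F → 4-byte form F3 B3 82 8F at offsets 11–14.
Offset 11 falls in char 5's range; it's byte 1 of F3 B3 82 8F = 0xF3.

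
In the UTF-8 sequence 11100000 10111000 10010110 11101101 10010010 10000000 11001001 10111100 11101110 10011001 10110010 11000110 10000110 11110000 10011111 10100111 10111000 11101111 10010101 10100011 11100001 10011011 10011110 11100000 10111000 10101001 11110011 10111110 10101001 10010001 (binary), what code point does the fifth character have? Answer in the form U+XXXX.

U+0186

Offset 0: leading byte 0xE0 = 11100000 → 3-byte char #1 = E0 B8 96.
Offset 3: leading byte 0xED = 11101101 → 3-byte char #2 = ED 92 80.
Offset 6: leading byte 0xC9 = 11001001 → 2-byte char #3 = C9 BC.
Offset 8: leading byte 0xEE = 11101110 → 3-byte char #4 = EE 99 B2.
Offset 11: leading byte 0xC6 = 11000110 → 2-byte char #5 = C6 86.
Leading byte 0xC6 = 11000110 matches 110xxxxx → 2-byte sequence.
Byte 1: 0xC6 = 11000110, payload 00110 (5 bits).
Byte 2: 0x86 = 10000110 (10xxxxxx ✓), payload 000110.
Concatenate: 00110000110 = 0x186 (11 bits → U+0186).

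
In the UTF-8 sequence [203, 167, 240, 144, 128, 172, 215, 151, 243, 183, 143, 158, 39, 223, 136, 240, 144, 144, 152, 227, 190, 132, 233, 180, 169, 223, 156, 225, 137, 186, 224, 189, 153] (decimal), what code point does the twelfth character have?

U+0F59

Offset 0: leading byte 0xCB = 11001011 → 2-byte char #1 = CB A7.
Offset 2: leading byte 0xF0 = 11110000 → 4-byte char #2 = F0 90 80 AC.
Offset 6: leading byte 0xD7 = 11010111 → 2-byte char #3 = D7 97.
Offset 8: leading byte 0xF3 = 11110011 → 4-byte char #4 = F3 B7 8F 9E.
Offset 12: leading byte 0x27 = 00100111 → 1-byte char #5 = 27.
Offset 13: leading byte 0xDF = 11011111 → 2-byte char #6 = DF 88.
Offset 15: leading byte 0xF0 = 11110000 → 4-byte char #7 = F0 90 90 98.
Offset 19: leading byte 0xE3 = 11100011 → 3-byte char #8 = E3 BE 84.
Offset 22: leading byte 0xE9 = 11101001 → 3-byte char #9 = E9 B4 A9.
Offset 25: leading byte 0xDF = 11011111 → 2-byte char #10 = DF 9C.
Offset 27: leading byte 0xE1 = 11100001 → 3-byte char #11 = E1 89 BA.
Offset 30: leading byte 0xE0 = 11100000 → 3-byte char #12 = E0 BD 99.
Leading byte 0xE0 = 11100000 matches 1110xxxx → 3-byte sequence.
Byte 1: 0xE0 = 11100000, payload 0000 (4 bits).
Byte 2: 0xBD = 10111101 (10xxxxxx ✓), payload 111101.
Byte 3: 0x99 = 10011001 (10xxxxxx ✓), payload 011001.
Concatenate: 0000111101011001 = 0xF59 (16 bits → U+0F59).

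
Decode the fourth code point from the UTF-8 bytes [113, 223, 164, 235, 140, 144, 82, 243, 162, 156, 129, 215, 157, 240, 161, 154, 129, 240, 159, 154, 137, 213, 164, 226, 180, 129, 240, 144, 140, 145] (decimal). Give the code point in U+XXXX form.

U+0052

Offset 0: leading byte 0x71 = 01110001 → 1-byte char #1 = 71.
Offset 1: leading byte 0xDF = 11011111 → 2-byte char #2 = DF A4.
Offset 3: leading byte 0xEB = 11101011 → 3-byte char #3 = EB 8C 90.
Offset 6: leading byte 0x52 = 01010010 → 1-byte char #4 = 52.
Leading byte 0x52 = 01010010 matches 0xxxxxxx → 1-byte sequence.
Byte 1: 0x52 = 01010010, payload 1010010 (7 bits).
Concatenate: 1010010 = 0x52 (7 bits → U+0052).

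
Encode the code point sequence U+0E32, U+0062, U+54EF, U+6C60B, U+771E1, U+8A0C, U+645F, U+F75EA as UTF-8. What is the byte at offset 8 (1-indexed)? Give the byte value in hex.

0xF1

1-indexed offset 8 is 0-indexed offset 7.
U+0E32 → 3-byte form E0 B8 B2 at offsets 0–2.
U+0062 → 1-byte form 62 at offsets 3–3.
U+54EF → 3-byte form E5 93 AF at offsets 4–6.
U+6C60B → 4-byte form F1 AC 98 8B at offsets 7–10.
Offset 7 falls in char 4's range; it's byte 1 of F1 AC 98 8B = 0xF1.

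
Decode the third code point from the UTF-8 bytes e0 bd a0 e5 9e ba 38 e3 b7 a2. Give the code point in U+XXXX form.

Offset 0: leading byte 0xE0 = 11100000 → 3-byte char #1 = E0 BD A0.
Offset 3: leading byte 0xE5 = 11100101 → 3-byte char #2 = E5 9E BA.
Offset 6: leading byte 0x38 = 00111000 → 1-byte char #3 = 38.
Leading byte 0x38 = 00111000 matches 0xxxxxxx → 1-byte sequence.
Byte 1: 0x38 = 00111000, payload 0111000 (7 bits).
Concatenate: 0111000 = 0x38 (7 bits → U+0038).

U+0038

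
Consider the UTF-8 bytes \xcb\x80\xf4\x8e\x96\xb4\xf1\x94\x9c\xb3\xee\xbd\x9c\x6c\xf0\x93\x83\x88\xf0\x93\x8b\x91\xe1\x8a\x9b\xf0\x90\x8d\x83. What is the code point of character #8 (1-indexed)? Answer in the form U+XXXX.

U+129B

Offset 0: leading byte 0xCB = 11001011 → 2-byte char #1 = CB 80.
Offset 2: leading byte 0xF4 = 11110100 → 4-byte char #2 = F4 8E 96 B4.
Offset 6: leading byte 0xF1 = 11110001 → 4-byte char #3 = F1 94 9C B3.
Offset 10: leading byte 0xEE = 11101110 → 3-byte char #4 = EE BD 9C.
Offset 13: leading byte 0x6C = 01101100 → 1-byte char #5 = 6C.
Offset 14: leading byte 0xF0 = 11110000 → 4-byte char #6 = F0 93 83 88.
Offset 18: leading byte 0xF0 = 11110000 → 4-byte char #7 = F0 93 8B 91.
Offset 22: leading byte 0xE1 = 11100001 → 3-byte char #8 = E1 8A 9B.
Leading byte 0xE1 = 11100001 matches 1110xxxx → 3-byte sequence.
Byte 1: 0xE1 = 11100001, payload 0001 (4 bits).
Byte 2: 0x8A = 10001010 (10xxxxxx ✓), payload 001010.
Byte 3: 0x9B = 10011011 (10xxxxxx ✓), payload 011011.
Concatenate: 0001001010011011 = 0x129B (16 bits → U+129B).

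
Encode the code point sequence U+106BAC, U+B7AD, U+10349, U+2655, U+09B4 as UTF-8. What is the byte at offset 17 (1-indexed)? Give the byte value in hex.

1-indexed offset 17 is 0-indexed offset 16.
U+106BAC → 4-byte form F4 86 AE AC at offsets 0–3.
U+B7AD → 3-byte form EB 9E AD at offsets 4–6.
U+10349 → 4-byte form F0 90 8D 89 at offsets 7–10.
U+2655 → 3-byte form E2 99 95 at offsets 11–13.
U+09B4 → 3-byte form E0 A6 B4 at offsets 14–16.
Offset 16 falls in char 5's range; it's byte 3 of E0 A6 B4 = 0xB4.

0xB4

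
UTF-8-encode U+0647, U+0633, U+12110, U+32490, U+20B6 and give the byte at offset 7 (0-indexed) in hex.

0x90

U+0647 → 2-byte form D9 87 at offsets 0–1.
U+0633 → 2-byte form D8 B3 at offsets 2–3.
U+12110 → 4-byte form F0 92 84 90 at offsets 4–7.
Offset 7 falls in char 3's range; it's byte 4 of F0 92 84 90 = 0x90.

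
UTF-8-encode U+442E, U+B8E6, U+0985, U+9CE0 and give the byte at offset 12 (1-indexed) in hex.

1-indexed offset 12 is 0-indexed offset 11.
U+442E → 3-byte form E4 90 AE at offsets 0–2.
U+B8E6 → 3-byte form EB A3 A6 at offsets 3–5.
U+0985 → 3-byte form E0 A6 85 at offsets 6–8.
U+9CE0 → 3-byte form E9 B3 A0 at offsets 9–11.
Offset 11 falls in char 4's range; it's byte 3 of E9 B3 A0 = 0xA0.

0xA0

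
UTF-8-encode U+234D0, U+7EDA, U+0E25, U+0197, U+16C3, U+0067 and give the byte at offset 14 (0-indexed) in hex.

U+234D0 → 4-byte form F0 A3 93 90 at offsets 0–3.
U+7EDA → 3-byte form E7 BB 9A at offsets 4–6.
U+0E25 → 3-byte form E0 B8 A5 at offsets 7–9.
U+0197 → 2-byte form C6 97 at offsets 10–11.
U+16C3 → 3-byte form E1 9B 83 at offsets 12–14.
Offset 14 falls in char 5's range; it's byte 3 of E1 9B 83 = 0x83.

0x83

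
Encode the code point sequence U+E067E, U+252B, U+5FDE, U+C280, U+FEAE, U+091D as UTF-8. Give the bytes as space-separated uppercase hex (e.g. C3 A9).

U+E067E: 4-byte form → F3 A0 99 BE.
U+252B: 3-byte form → E2 94 AB.
U+5FDE: 3-byte form → E5 BF 9E.
U+C280: 3-byte form → EC 8A 80.
U+FEAE: 3-byte form → EF BA AE.
U+091D: 3-byte form → E0 A4 9D.
Concatenated (19 bytes): F3 A0 99 BE E2 94 AB E5 BF 9E EC 8A 80 EF BA AE E0 A4 9D.

F3 A0 99 BE E2 94 AB E5 BF 9E EC 8A 80 EF BA AE E0 A4 9D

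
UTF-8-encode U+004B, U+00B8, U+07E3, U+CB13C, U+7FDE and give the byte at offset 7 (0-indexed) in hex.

U+004B → 1-byte form 4B at offsets 0–0.
U+00B8 → 2-byte form C2 B8 at offsets 1–2.
U+07E3 → 2-byte form DF A3 at offsets 3–4.
U+CB13C → 4-byte form F3 8B 84 BC at offsets 5–8.
Offset 7 falls in char 4's range; it's byte 3 of F3 8B 84 BC = 0x84.

0x84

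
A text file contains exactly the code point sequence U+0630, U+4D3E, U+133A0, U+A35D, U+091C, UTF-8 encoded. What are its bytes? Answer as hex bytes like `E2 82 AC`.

U+0630: 2-byte form → D8 B0.
U+4D3E: 3-byte form → E4 B4 BE.
U+133A0: 4-byte form → F0 93 8E A0.
U+A35D: 3-byte form → EA 8D 9D.
U+091C: 3-byte form → E0 A4 9C.
Concatenated (15 bytes): D8 B0 E4 B4 BE F0 93 8E A0 EA 8D 9D E0 A4 9C.

D8 B0 E4 B4 BE F0 93 8E A0 EA 8D 9D E0 A4 9C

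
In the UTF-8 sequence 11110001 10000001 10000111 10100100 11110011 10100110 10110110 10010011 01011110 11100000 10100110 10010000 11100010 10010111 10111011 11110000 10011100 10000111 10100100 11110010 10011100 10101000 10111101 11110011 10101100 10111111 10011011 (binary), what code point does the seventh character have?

Offset 0: leading byte 0xF1 = 11110001 → 4-byte char #1 = F1 81 87 A4.
Offset 4: leading byte 0xF3 = 11110011 → 4-byte char #2 = F3 A6 B6 93.
Offset 8: leading byte 0x5E = 01011110 → 1-byte char #3 = 5E.
Offset 9: leading byte 0xE0 = 11100000 → 3-byte char #4 = E0 A6 90.
Offset 12: leading byte 0xE2 = 11100010 → 3-byte char #5 = E2 97 BB.
Offset 15: leading byte 0xF0 = 11110000 → 4-byte char #6 = F0 9C 87 A4.
Offset 19: leading byte 0xF2 = 11110010 → 4-byte char #7 = F2 9C A8 BD.
Leading byte 0xF2 = 11110010 matches 11110xxx → 4-byte sequence.
Byte 1: 0xF2 = 11110010, payload 010 (3 bits).
Byte 2: 0x9C = 10011100 (10xxxxxx ✓), payload 011100.
Byte 3: 0xA8 = 10101000 (10xxxxxx ✓), payload 101000.
Byte 4: 0xBD = 10111101 (10xxxxxx ✓), payload 111101.
Concatenate: 010011100101000111101 = 0x9CA3D (21 bits → U+9CA3D).

U+9CA3D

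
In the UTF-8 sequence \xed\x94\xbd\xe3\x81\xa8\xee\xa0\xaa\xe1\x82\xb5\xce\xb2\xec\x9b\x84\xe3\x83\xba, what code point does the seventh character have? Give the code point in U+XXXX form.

Offset 0: leading byte 0xED = 11101101 → 3-byte char #1 = ED 94 BD.
Offset 3: leading byte 0xE3 = 11100011 → 3-byte char #2 = E3 81 A8.
Offset 6: leading byte 0xEE = 11101110 → 3-byte char #3 = EE A0 AA.
Offset 9: leading byte 0xE1 = 11100001 → 3-byte char #4 = E1 82 B5.
Offset 12: leading byte 0xCE = 11001110 → 2-byte char #5 = CE B2.
Offset 14: leading byte 0xEC = 11101100 → 3-byte char #6 = EC 9B 84.
Offset 17: leading byte 0xE3 = 11100011 → 3-byte char #7 = E3 83 BA.
Leading byte 0xE3 = 11100011 matches 1110xxxx → 3-byte sequence.
Byte 1: 0xE3 = 11100011, payload 0011 (4 bits).
Byte 2: 0x83 = 10000011 (10xxxxxx ✓), payload 000011.
Byte 3: 0xBA = 10111010 (10xxxxxx ✓), payload 111010.
Concatenate: 0011000011111010 = 0x30FA (16 bits → U+30FA).

U+30FA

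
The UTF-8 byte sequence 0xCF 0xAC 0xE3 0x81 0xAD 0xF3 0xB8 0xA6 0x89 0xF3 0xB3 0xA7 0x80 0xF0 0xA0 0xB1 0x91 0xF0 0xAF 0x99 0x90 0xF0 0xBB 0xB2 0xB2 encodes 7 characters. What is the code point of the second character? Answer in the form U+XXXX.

U+306D

Offset 0: leading byte 0xCF = 11001111 → 2-byte char #1 = CF AC.
Offset 2: leading byte 0xE3 = 11100011 → 3-byte char #2 = E3 81 AD.
Leading byte 0xE3 = 11100011 matches 1110xxxx → 3-byte sequence.
Byte 1: 0xE3 = 11100011, payload 0011 (4 bits).
Byte 2: 0x81 = 10000001 (10xxxxxx ✓), payload 000001.
Byte 3: 0xAD = 10101101 (10xxxxxx ✓), payload 101101.
Concatenate: 0011000001101101 = 0x306D (16 bits → U+306D).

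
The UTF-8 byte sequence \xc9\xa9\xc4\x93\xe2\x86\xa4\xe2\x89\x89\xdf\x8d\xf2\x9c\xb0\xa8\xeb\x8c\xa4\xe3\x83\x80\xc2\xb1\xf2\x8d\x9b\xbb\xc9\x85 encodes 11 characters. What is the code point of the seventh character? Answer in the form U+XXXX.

Offset 0: leading byte 0xC9 = 11001001 → 2-byte char #1 = C9 A9.
Offset 2: leading byte 0xC4 = 11000100 → 2-byte char #2 = C4 93.
Offset 4: leading byte 0xE2 = 11100010 → 3-byte char #3 = E2 86 A4.
Offset 7: leading byte 0xE2 = 11100010 → 3-byte char #4 = E2 89 89.
Offset 10: leading byte 0xDF = 11011111 → 2-byte char #5 = DF 8D.
Offset 12: leading byte 0xF2 = 11110010 → 4-byte char #6 = F2 9C B0 A8.
Offset 16: leading byte 0xEB = 11101011 → 3-byte char #7 = EB 8C A4.
Leading byte 0xEB = 11101011 matches 1110xxxx → 3-byte sequence.
Byte 1: 0xEB = 11101011, payload 1011 (4 bits).
Byte 2: 0x8C = 10001100 (10xxxxxx ✓), payload 001100.
Byte 3: 0xA4 = 10100100 (10xxxxxx ✓), payload 100100.
Concatenate: 1011001100100100 = 0xB324 (16 bits → U+B324).

U+B324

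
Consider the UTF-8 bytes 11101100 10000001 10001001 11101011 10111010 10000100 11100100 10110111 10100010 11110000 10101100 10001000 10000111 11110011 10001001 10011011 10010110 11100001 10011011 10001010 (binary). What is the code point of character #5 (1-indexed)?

U+C96D6

Offset 0: leading byte 0xEC = 11101100 → 3-byte char #1 = EC 81 89.
Offset 3: leading byte 0xEB = 11101011 → 3-byte char #2 = EB BA 84.
Offset 6: leading byte 0xE4 = 11100100 → 3-byte char #3 = E4 B7 A2.
Offset 9: leading byte 0xF0 = 11110000 → 4-byte char #4 = F0 AC 88 87.
Offset 13: leading byte 0xF3 = 11110011 → 4-byte char #5 = F3 89 9B 96.
Leading byte 0xF3 = 11110011 matches 11110xxx → 4-byte sequence.
Byte 1: 0xF3 = 11110011, payload 011 (3 bits).
Byte 2: 0x89 = 10001001 (10xxxxxx ✓), payload 001001.
Byte 3: 0x9B = 10011011 (10xxxxxx ✓), payload 011011.
Byte 4: 0x96 = 10010110 (10xxxxxx ✓), payload 010110.
Concatenate: 011001001011011010110 = 0xC96D6 (21 bits → U+C96D6).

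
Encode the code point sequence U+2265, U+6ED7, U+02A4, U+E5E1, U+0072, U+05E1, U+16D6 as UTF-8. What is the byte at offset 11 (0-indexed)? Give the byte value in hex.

0x72

U+2265 → 3-byte form E2 89 A5 at offsets 0–2.
U+6ED7 → 3-byte form E6 BB 97 at offsets 3–5.
U+02A4 → 2-byte form CA A4 at offsets 6–7.
U+E5E1 → 3-byte form EE 97 A1 at offsets 8–10.
U+0072 → 1-byte form 72 at offsets 11–11.
Offset 11 falls in char 5's range; it's byte 1 of 72 = 0x72.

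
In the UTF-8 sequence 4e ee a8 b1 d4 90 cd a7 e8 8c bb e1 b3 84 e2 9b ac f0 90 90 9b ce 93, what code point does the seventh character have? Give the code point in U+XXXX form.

U+26EC

Offset 0: leading byte 0x4E = 01001110 → 1-byte char #1 = 4E.
Offset 1: leading byte 0xEE = 11101110 → 3-byte char #2 = EE A8 B1.
Offset 4: leading byte 0xD4 = 11010100 → 2-byte char #3 = D4 90.
Offset 6: leading byte 0xCD = 11001101 → 2-byte char #4 = CD A7.
Offset 8: leading byte 0xE8 = 11101000 → 3-byte char #5 = E8 8C BB.
Offset 11: leading byte 0xE1 = 11100001 → 3-byte char #6 = E1 B3 84.
Offset 14: leading byte 0xE2 = 11100010 → 3-byte char #7 = E2 9B AC.
Leading byte 0xE2 = 11100010 matches 1110xxxx → 3-byte sequence.
Byte 1: 0xE2 = 11100010, payload 0010 (4 bits).
Byte 2: 0x9B = 10011011 (10xxxxxx ✓), payload 011011.
Byte 3: 0xAC = 10101100 (10xxxxxx ✓), payload 101100.
Concatenate: 0010011011101100 = 0x26EC (16 bits → U+26EC).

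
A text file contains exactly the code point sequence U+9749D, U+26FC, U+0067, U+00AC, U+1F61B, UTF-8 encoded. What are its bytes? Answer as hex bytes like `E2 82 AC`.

F2 97 92 9D E2 9B BC 67 C2 AC F0 9F 98 9B

U+9749D: 4-byte form → F2 97 92 9D.
U+26FC: 3-byte form → E2 9B BC.
U+0067: 1-byte form → 67.
U+00AC: 2-byte form → C2 AC.
U+1F61B: 4-byte form → F0 9F 98 9B.
Concatenated (14 bytes): F2 97 92 9D E2 9B BC 67 C2 AC F0 9F 98 9B.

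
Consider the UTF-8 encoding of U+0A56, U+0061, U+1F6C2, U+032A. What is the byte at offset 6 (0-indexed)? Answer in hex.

U+0A56 → 3-byte form E0 A9 96 at offsets 0–2.
U+0061 → 1-byte form 61 at offsets 3–3.
U+1F6C2 → 4-byte form F0 9F 9B 82 at offsets 4–7.
Offset 6 falls in char 3's range; it's byte 3 of F0 9F 9B 82 = 0x9B.

0x9B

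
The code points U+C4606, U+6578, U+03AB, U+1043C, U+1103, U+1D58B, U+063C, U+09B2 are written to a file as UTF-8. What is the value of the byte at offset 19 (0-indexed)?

0x8B

U+C4606 → 4-byte form F3 84 98 86 at offsets 0–3.
U+6578 → 3-byte form E6 95 B8 at offsets 4–6.
U+03AB → 2-byte form CE AB at offsets 7–8.
U+1043C → 4-byte form F0 90 90 BC at offsets 9–12.
U+1103 → 3-byte form E1 84 83 at offsets 13–15.
U+1D58B → 4-byte form F0 9D 96 8B at offsets 16–19.
Offset 19 falls in char 6's range; it's byte 4 of F0 9D 96 8B = 0x8B.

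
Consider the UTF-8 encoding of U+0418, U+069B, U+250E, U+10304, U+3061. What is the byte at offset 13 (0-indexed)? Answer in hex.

0xA1

U+0418 → 2-byte form D0 98 at offsets 0–1.
U+069B → 2-byte form DA 9B at offsets 2–3.
U+250E → 3-byte form E2 94 8E at offsets 4–6.
U+10304 → 4-byte form F0 90 8C 84 at offsets 7–10.
U+3061 → 3-byte form E3 81 A1 at offsets 11–13.
Offset 13 falls in char 5's range; it's byte 3 of E3 81 A1 = 0xA1.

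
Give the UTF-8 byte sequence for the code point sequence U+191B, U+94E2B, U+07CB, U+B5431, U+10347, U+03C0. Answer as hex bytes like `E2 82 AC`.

E1 A4 9B F2 94 B8 AB DF 8B F2 B5 90 B1 F0 90 8D 87 CF 80

U+191B: 3-byte form → E1 A4 9B.
U+94E2B: 4-byte form → F2 94 B8 AB.
U+07CB: 2-byte form → DF 8B.
U+B5431: 4-byte form → F2 B5 90 B1.
U+10347: 4-byte form → F0 90 8D 87.
U+03C0: 2-byte form → CF 80.
Concatenated (19 bytes): E1 A4 9B F2 94 B8 AB DF 8B F2 B5 90 B1 F0 90 8D 87 CF 80.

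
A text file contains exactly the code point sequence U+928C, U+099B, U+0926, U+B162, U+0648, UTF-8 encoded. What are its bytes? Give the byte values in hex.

U+928C: 3-byte form → E9 8A 8C.
U+099B: 3-byte form → E0 A6 9B.
U+0926: 3-byte form → E0 A4 A6.
U+B162: 3-byte form → EB 85 A2.
U+0648: 2-byte form → D9 88.
Concatenated (14 bytes): E9 8A 8C E0 A6 9B E0 A4 A6 EB 85 A2 D9 88.

E9 8A 8C E0 A6 9B E0 A4 A6 EB 85 A2 D9 88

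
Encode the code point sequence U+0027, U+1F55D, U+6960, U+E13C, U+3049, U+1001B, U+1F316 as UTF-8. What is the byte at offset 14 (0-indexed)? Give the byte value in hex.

0xF0

U+0027 → 1-byte form 27 at offsets 0–0.
U+1F55D → 4-byte form F0 9F 95 9D at offsets 1–4.
U+6960 → 3-byte form E6 A5 A0 at offsets 5–7.
U+E13C → 3-byte form EE 84 BC at offsets 8–10.
U+3049 → 3-byte form E3 81 89 at offsets 11–13.
U+1001B → 4-byte form F0 90 80 9B at offsets 14–17.
Offset 14 falls in char 6's range; it's byte 1 of F0 90 80 9B = 0xF0.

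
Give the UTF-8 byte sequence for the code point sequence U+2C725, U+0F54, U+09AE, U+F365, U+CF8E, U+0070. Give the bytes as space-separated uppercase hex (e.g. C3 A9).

F0 AC 9C A5 E0 BD 94 E0 A6 AE EF 8D A5 EC BE 8E 70

U+2C725: 4-byte form → F0 AC 9C A5.
U+0F54: 3-byte form → E0 BD 94.
U+09AE: 3-byte form → E0 A6 AE.
U+F365: 3-byte form → EF 8D A5.
U+CF8E: 3-byte form → EC BE 8E.
U+0070: 1-byte form → 70.
Concatenated (17 bytes): F0 AC 9C A5 E0 BD 94 E0 A6 AE EF 8D A5 EC BE 8E 70.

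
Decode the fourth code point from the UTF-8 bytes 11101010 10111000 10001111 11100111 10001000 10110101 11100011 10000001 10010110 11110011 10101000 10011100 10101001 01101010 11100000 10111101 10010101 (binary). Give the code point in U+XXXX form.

U+E8729

Offset 0: leading byte 0xEA = 11101010 → 3-byte char #1 = EA B8 8F.
Offset 3: leading byte 0xE7 = 11100111 → 3-byte char #2 = E7 88 B5.
Offset 6: leading byte 0xE3 = 11100011 → 3-byte char #3 = E3 81 96.
Offset 9: leading byte 0xF3 = 11110011 → 4-byte char #4 = F3 A8 9C A9.
Leading byte 0xF3 = 11110011 matches 11110xxx → 4-byte sequence.
Byte 1: 0xF3 = 11110011, payload 011 (3 bits).
Byte 2: 0xA8 = 10101000 (10xxxxxx ✓), payload 101000.
Byte 3: 0x9C = 10011100 (10xxxxxx ✓), payload 011100.
Byte 4: 0xA9 = 10101001 (10xxxxxx ✓), payload 101001.
Concatenate: 011101000011100101001 = 0xE8729 (21 bits → U+E8729).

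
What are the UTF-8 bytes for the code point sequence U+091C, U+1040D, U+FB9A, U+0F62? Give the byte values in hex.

E0 A4 9C F0 90 90 8D EF AE 9A E0 BD A2

U+091C: 3-byte form → E0 A4 9C.
U+1040D: 4-byte form → F0 90 90 8D.
U+FB9A: 3-byte form → EF AE 9A.
U+0F62: 3-byte form → E0 BD A2.
Concatenated (13 bytes): E0 A4 9C F0 90 90 8D EF AE 9A E0 BD A2.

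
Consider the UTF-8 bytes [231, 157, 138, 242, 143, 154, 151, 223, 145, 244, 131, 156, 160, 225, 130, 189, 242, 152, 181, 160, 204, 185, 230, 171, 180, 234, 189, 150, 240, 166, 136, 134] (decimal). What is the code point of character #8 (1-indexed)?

U+6AF4

Offset 0: leading byte 0xE7 = 11100111 → 3-byte char #1 = E7 9D 8A.
Offset 3: leading byte 0xF2 = 11110010 → 4-byte char #2 = F2 8F 9A 97.
Offset 7: leading byte 0xDF = 11011111 → 2-byte char #3 = DF 91.
Offset 9: leading byte 0xF4 = 11110100 → 4-byte char #4 = F4 83 9C A0.
Offset 13: leading byte 0xE1 = 11100001 → 3-byte char #5 = E1 82 BD.
Offset 16: leading byte 0xF2 = 11110010 → 4-byte char #6 = F2 98 B5 A0.
Offset 20: leading byte 0xCC = 11001100 → 2-byte char #7 = CC B9.
Offset 22: leading byte 0xE6 = 11100110 → 3-byte char #8 = E6 AB B4.
Leading byte 0xE6 = 11100110 matches 1110xxxx → 3-byte sequence.
Byte 1: 0xE6 = 11100110, payload 0110 (4 bits).
Byte 2: 0xAB = 10101011 (10xxxxxx ✓), payload 101011.
Byte 3: 0xB4 = 10110100 (10xxxxxx ✓), payload 110100.
Concatenate: 0110101011110100 = 0x6AF4 (16 bits → U+6AF4).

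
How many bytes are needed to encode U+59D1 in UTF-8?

3

U+59D1 = 0x59D1. UTF-8 uses 1 byte below 0x80, 2 below 0x800, 3 below 0x10000, 4 up to 0x10FFFF. 0x59D1 is in U+0800–U+FFFF → 3 bytes.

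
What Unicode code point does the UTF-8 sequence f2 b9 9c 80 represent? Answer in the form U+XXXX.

Leading byte 0xF2 = 11110010 matches 11110xxx → 4-byte sequence.
Byte 1: 0xF2 = 11110010, payload 010 (3 bits).
Byte 2: 0xB9 = 10111001 (10xxxxxx ✓), payload 111001.
Byte 3: 0x9C = 10011100 (10xxxxxx ✓), payload 011100.
Byte 4: 0x80 = 10000000 (10xxxxxx ✓), payload 000000.
Concatenate: 010111001011100000000 = 0xB9700 (21 bits → U+B9700).

U+B9700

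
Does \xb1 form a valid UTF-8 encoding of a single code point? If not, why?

invalid (continuation byte with no leading byte)

Byte 0xB1 = 10110001 has the form 10xxxxxx — a continuation byte — but there is no preceding leading byte.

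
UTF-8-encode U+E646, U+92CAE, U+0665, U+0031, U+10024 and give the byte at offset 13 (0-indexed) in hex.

0xA4

U+E646 → 3-byte form EE 99 86 at offsets 0–2.
U+92CAE → 4-byte form F2 92 B2 AE at offsets 3–6.
U+0665 → 2-byte form D9 A5 at offsets 7–8.
U+0031 → 1-byte form 31 at offsets 9–9.
U+10024 → 4-byte form F0 90 80 A4 at offsets 10–13.
Offset 13 falls in char 5's range; it's byte 4 of F0 90 80 A4 = 0xA4.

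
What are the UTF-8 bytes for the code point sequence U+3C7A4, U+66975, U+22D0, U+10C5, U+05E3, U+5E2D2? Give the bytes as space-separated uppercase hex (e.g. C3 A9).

U+3C7A4: 4-byte form → F0 BC 9E A4.
U+66975: 4-byte form → F1 A6 A5 B5.
U+22D0: 3-byte form → E2 8B 90.
U+10C5: 3-byte form → E1 83 85.
U+05E3: 2-byte form → D7 A3.
U+5E2D2: 4-byte form → F1 9E 8B 92.
Concatenated (20 bytes): F0 BC 9E A4 F1 A6 A5 B5 E2 8B 90 E1 83 85 D7 A3 F1 9E 8B 92.

F0 BC 9E A4 F1 A6 A5 B5 E2 8B 90 E1 83 85 D7 A3 F1 9E 8B 92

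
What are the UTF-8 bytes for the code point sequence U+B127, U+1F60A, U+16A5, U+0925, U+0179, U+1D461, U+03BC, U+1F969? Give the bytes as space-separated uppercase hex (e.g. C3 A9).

U+B127: 3-byte form → EB 84 A7.
U+1F60A: 4-byte form → F0 9F 98 8A.
U+16A5: 3-byte form → E1 9A A5.
U+0925: 3-byte form → E0 A4 A5.
U+0179: 2-byte form → C5 B9.
U+1D461: 4-byte form → F0 9D 91 A1.
U+03BC: 2-byte form → CE BC.
U+1F969: 4-byte form → F0 9F A5 A9.
Concatenated (25 bytes): EB 84 A7 F0 9F 98 8A E1 9A A5 E0 A4 A5 C5 B9 F0 9D 91 A1 CE BC F0 9F A5 A9.

EB 84 A7 F0 9F 98 8A E1 9A A5 E0 A4 A5 C5 B9 F0 9D 91 A1 CE BC F0 9F A5 A9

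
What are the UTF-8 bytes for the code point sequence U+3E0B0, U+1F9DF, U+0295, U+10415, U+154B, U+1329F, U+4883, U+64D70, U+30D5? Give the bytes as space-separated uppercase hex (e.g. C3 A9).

F0 BE 82 B0 F0 9F A7 9F CA 95 F0 90 90 95 E1 95 8B F0 93 8A 9F E4 A2 83 F1 A4 B5 B0 E3 83 95

U+3E0B0: 4-byte form → F0 BE 82 B0.
U+1F9DF: 4-byte form → F0 9F A7 9F.
U+0295: 2-byte form → CA 95.
U+10415: 4-byte form → F0 90 90 95.
U+154B: 3-byte form → E1 95 8B.
U+1329F: 4-byte form → F0 93 8A 9F.
U+4883: 3-byte form → E4 A2 83.
U+64D70: 4-byte form → F1 A4 B5 B0.
U+30D5: 3-byte form → E3 83 95.
Concatenated (31 bytes): F0 BE 82 B0 F0 9F A7 9F CA 95 F0 90 90 95 E1 95 8B F0 93 8A 9F E4 A2 83 F1 A4 B5 B0 E3 83 95.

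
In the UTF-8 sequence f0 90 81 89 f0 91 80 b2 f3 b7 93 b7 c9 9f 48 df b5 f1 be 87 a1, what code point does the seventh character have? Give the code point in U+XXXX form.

Offset 0: leading byte 0xF0 = 11110000 → 4-byte char #1 = F0 90 81 89.
Offset 4: leading byte 0xF0 = 11110000 → 4-byte char #2 = F0 91 80 B2.
Offset 8: leading byte 0xF3 = 11110011 → 4-byte char #3 = F3 B7 93 B7.
Offset 12: leading byte 0xC9 = 11001001 → 2-byte char #4 = C9 9F.
Offset 14: leading byte 0x48 = 01001000 → 1-byte char #5 = 48.
Offset 15: leading byte 0xDF = 11011111 → 2-byte char #6 = DF B5.
Offset 17: leading byte 0xF1 = 11110001 → 4-byte char #7 = F1 BE 87 A1.
Leading byte 0xF1 = 11110001 matches 11110xxx → 4-byte sequence.
Byte 1: 0xF1 = 11110001, payload 001 (3 bits).
Byte 2: 0xBE = 10111110 (10xxxxxx ✓), payload 111110.
Byte 3: 0x87 = 10000111 (10xxxxxx ✓), payload 000111.
Byte 4: 0xA1 = 10100001 (10xxxxxx ✓), payload 100001.
Concatenate: 001111110000111100001 = 0x7E1E1 (21 bits → U+7E1E1).

U+7E1E1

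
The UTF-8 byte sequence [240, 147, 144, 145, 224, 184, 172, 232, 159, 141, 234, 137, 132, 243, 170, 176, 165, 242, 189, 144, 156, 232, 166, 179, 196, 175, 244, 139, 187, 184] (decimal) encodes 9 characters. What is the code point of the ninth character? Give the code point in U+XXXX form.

U+10BEF8

Offset 0: leading byte 0xF0 = 11110000 → 4-byte char #1 = F0 93 90 91.
Offset 4: leading byte 0xE0 = 11100000 → 3-byte char #2 = E0 B8 AC.
Offset 7: leading byte 0xE8 = 11101000 → 3-byte char #3 = E8 9F 8D.
Offset 10: leading byte 0xEA = 11101010 → 3-byte char #4 = EA 89 84.
Offset 13: leading byte 0xF3 = 11110011 → 4-byte char #5 = F3 AA B0 A5.
Offset 17: leading byte 0xF2 = 11110010 → 4-byte char #6 = F2 BD 90 9C.
Offset 21: leading byte 0xE8 = 11101000 → 3-byte char #7 = E8 A6 B3.
Offset 24: leading byte 0xC4 = 11000100 → 2-byte char #8 = C4 AF.
Offset 26: leading byte 0xF4 = 11110100 → 4-byte char #9 = F4 8B BB B8.
Leading byte 0xF4 = 11110100 matches 11110xxx → 4-byte sequence.
Byte 1: 0xF4 = 11110100, payload 100 (3 bits).
Byte 2: 0x8B = 10001011 (10xxxxxx ✓), payload 001011.
Byte 3: 0xBB = 10111011 (10xxxxxx ✓), payload 111011.
Byte 4: 0xB8 = 10111000 (10xxxxxx ✓), payload 111000.
Concatenate: 100001011111011111000 = 0x10BEF8 (21 bits → U+10BEF8).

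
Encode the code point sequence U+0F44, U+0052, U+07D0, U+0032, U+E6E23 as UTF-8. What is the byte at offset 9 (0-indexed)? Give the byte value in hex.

0xB8

U+0F44 → 3-byte form E0 BD 84 at offsets 0–2.
U+0052 → 1-byte form 52 at offsets 3–3.
U+07D0 → 2-byte form DF 90 at offsets 4–5.
U+0032 → 1-byte form 32 at offsets 6–6.
U+E6E23 → 4-byte form F3 A6 B8 A3 at offsets 7–10.
Offset 9 falls in char 5's range; it's byte 3 of F3 A6 B8 A3 = 0xB8.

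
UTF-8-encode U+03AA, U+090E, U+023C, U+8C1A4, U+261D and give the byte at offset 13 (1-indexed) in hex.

1-indexed offset 13 is 0-indexed offset 12.
U+03AA → 2-byte form CE AA at offsets 0–1.
U+090E → 3-byte form E0 A4 8E at offsets 2–4.
U+023C → 2-byte form C8 BC at offsets 5–6.
U+8C1A4 → 4-byte form F2 8C 86 A4 at offsets 7–10.
U+261D → 3-byte form E2 98 9D at offsets 11–13.
Offset 12 falls in char 5's range; it's byte 2 of E2 98 9D = 0x98.

0x98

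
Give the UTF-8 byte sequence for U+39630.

U+39630 = 0x39630 = 235056 decimal. In range U+10000–U+10FFFF → 4-byte form: 11110xxx 10xxxxxx 10xxxxxx 10xxxxxx.
Binary (21 bits): 000111001011000110000.
Split 3+6+6+6: 000 | 111001 | 011000 | 110000.
Byte 1: 11110000 = 0xF0.
Byte 2: 10111001 = 0xB9.
Byte 3: 10011000 = 0x98.
Byte 4: 10110000 = 0xB0.

F0 B9 98 B0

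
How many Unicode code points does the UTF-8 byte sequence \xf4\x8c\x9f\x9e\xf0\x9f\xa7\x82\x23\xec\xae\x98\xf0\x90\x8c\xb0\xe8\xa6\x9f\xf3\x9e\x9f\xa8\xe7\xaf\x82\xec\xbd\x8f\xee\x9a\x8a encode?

Byte at offset 0: 0xF4 = 11110100 → 4-byte char (#1). Advance 4.
Byte at offset 4: 0xF0 = 11110000 → 4-byte char (#2). Advance 4.
Byte at offset 8: 0x23 = 00100011 → 1-byte char (#3). Advance 1.
Byte at offset 9: 0xEC = 11101100 → 3-byte char (#4). Advance 3.
Byte at offset 12: 0xF0 = 11110000 → 4-byte char (#5). Advance 4.
Byte at offset 16: 0xE8 = 11101000 → 3-byte char (#6). Advance 3.
Byte at offset 19: 0xF3 = 11110011 → 4-byte char (#7). Advance 4.
Byte at offset 23: 0xE7 = 11100111 → 3-byte char (#8). Advance 3.
Byte at offset 26: 0xEC = 11101100 → 3-byte char (#9). Advance 3.
Byte at offset 29: 0xEE = 11101110 → 3-byte char (#10). Advance 3.
Reached end at offset 32 after 10 code points.

10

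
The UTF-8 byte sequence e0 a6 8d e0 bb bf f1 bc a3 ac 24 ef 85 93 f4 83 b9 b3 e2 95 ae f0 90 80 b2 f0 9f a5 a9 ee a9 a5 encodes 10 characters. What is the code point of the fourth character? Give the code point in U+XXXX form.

U+0024

Offset 0: leading byte 0xE0 = 11100000 → 3-byte char #1 = E0 A6 8D.
Offset 3: leading byte 0xE0 = 11100000 → 3-byte char #2 = E0 BB BF.
Offset 6: leading byte 0xF1 = 11110001 → 4-byte char #3 = F1 BC A3 AC.
Offset 10: leading byte 0x24 = 00100100 → 1-byte char #4 = 24.
Leading byte 0x24 = 00100100 matches 0xxxxxxx → 1-byte sequence.
Byte 1: 0x24 = 00100100, payload 0100100 (7 bits).
Concatenate: 0100100 = 0x24 (7 bits → U+0024).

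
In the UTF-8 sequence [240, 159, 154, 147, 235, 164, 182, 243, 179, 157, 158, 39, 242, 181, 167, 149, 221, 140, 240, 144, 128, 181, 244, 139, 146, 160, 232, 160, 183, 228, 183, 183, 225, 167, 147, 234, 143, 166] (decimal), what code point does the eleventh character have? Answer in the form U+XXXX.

Offset 0: leading byte 0xF0 = 11110000 → 4-byte char #1 = F0 9F 9A 93.
Offset 4: leading byte 0xEB = 11101011 → 3-byte char #2 = EB A4 B6.
Offset 7: leading byte 0xF3 = 11110011 → 4-byte char #3 = F3 B3 9D 9E.
Offset 11: leading byte 0x27 = 00100111 → 1-byte char #4 = 27.
Offset 12: leading byte 0xF2 = 11110010 → 4-byte char #5 = F2 B5 A7 95.
Offset 16: leading byte 0xDD = 11011101 → 2-byte char #6 = DD 8C.
Offset 18: leading byte 0xF0 = 11110000 → 4-byte char #7 = F0 90 80 B5.
Offset 22: leading byte 0xF4 = 11110100 → 4-byte char #8 = F4 8B 92 A0.
Offset 26: leading byte 0xE8 = 11101000 → 3-byte char #9 = E8 A0 B7.
Offset 29: leading byte 0xE4 = 11100100 → 3-byte char #10 = E4 B7 B7.
Offset 32: leading byte 0xE1 = 11100001 → 3-byte char #11 = E1 A7 93.
Leading byte 0xE1 = 11100001 matches 1110xxxx → 3-byte sequence.
Byte 1: 0xE1 = 11100001, payload 0001 (4 bits).
Byte 2: 0xA7 = 10100111 (10xxxxxx ✓), payload 100111.
Byte 3: 0x93 = 10010011 (10xxxxxx ✓), payload 010011.
Concatenate: 0001100111010011 = 0x19D3 (16 bits → U+19D3).

U+19D3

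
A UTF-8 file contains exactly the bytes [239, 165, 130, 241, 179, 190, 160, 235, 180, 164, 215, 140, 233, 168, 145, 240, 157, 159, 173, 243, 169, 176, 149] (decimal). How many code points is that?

Byte at offset 0: 0xEF = 11101111 → 3-byte char (#1). Advance 3.
Byte at offset 3: 0xF1 = 11110001 → 4-byte char (#2). Advance 4.
Byte at offset 7: 0xEB = 11101011 → 3-byte char (#3). Advance 3.
Byte at offset 10: 0xD7 = 11010111 → 2-byte char (#4). Advance 2.
Byte at offset 12: 0xE9 = 11101001 → 3-byte char (#5). Advance 3.
Byte at offset 15: 0xF0 = 11110000 → 4-byte char (#6). Advance 4.
Byte at offset 19: 0xF3 = 11110011 → 4-byte char (#7). Advance 4.
Reached end at offset 23 after 7 code points.

7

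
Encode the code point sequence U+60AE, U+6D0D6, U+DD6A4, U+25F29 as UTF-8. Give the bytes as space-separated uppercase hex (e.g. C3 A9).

U+60AE: 3-byte form → E6 82 AE.
U+6D0D6: 4-byte form → F1 AD 83 96.
U+DD6A4: 4-byte form → F3 9D 9A A4.
U+25F29: 4-byte form → F0 A5 BC A9.
Concatenated (15 bytes): E6 82 AE F1 AD 83 96 F3 9D 9A A4 F0 A5 BC A9.

E6 82 AE F1 AD 83 96 F3 9D 9A A4 F0 A5 BC A9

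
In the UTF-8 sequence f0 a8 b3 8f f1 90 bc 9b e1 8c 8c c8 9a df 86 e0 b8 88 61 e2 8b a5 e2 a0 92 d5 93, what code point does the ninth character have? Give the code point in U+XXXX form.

U+2812

Offset 0: leading byte 0xF0 = 11110000 → 4-byte char #1 = F0 A8 B3 8F.
Offset 4: leading byte 0xF1 = 11110001 → 4-byte char #2 = F1 90 BC 9B.
Offset 8: leading byte 0xE1 = 11100001 → 3-byte char #3 = E1 8C 8C.
Offset 11: leading byte 0xC8 = 11001000 → 2-byte char #4 = C8 9A.
Offset 13: leading byte 0xDF = 11011111 → 2-byte char #5 = DF 86.
Offset 15: leading byte 0xE0 = 11100000 → 3-byte char #6 = E0 B8 88.
Offset 18: leading byte 0x61 = 01100001 → 1-byte char #7 = 61.
Offset 19: leading byte 0xE2 = 11100010 → 3-byte char #8 = E2 8B A5.
Offset 22: leading byte 0xE2 = 11100010 → 3-byte char #9 = E2 A0 92.
Leading byte 0xE2 = 11100010 matches 1110xxxx → 3-byte sequence.
Byte 1: 0xE2 = 11100010, payload 0010 (4 bits).
Byte 2: 0xA0 = 10100000 (10xxxxxx ✓), payload 100000.
Byte 3: 0x92 = 10010010 (10xxxxxx ✓), payload 010010.
Concatenate: 0010100000010010 = 0x2812 (16 bits → U+2812).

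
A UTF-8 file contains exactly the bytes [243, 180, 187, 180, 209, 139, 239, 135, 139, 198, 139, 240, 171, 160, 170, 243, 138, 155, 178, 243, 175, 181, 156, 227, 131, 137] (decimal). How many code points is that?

Byte at offset 0: 0xF3 = 11110011 → 4-byte char (#1). Advance 4.
Byte at offset 4: 0xD1 = 11010001 → 2-byte char (#2). Advance 2.
Byte at offset 6: 0xEF = 11101111 → 3-byte char (#3). Advance 3.
Byte at offset 9: 0xC6 = 11000110 → 2-byte char (#4). Advance 2.
Byte at offset 11: 0xF0 = 11110000 → 4-byte char (#5). Advance 4.
Byte at offset 15: 0xF3 = 11110011 → 4-byte char (#6). Advance 4.
Byte at offset 19: 0xF3 = 11110011 → 4-byte char (#7). Advance 4.
Byte at offset 23: 0xE3 = 11100011 → 3-byte char (#8). Advance 3.
Reached end at offset 26 after 8 code points.

8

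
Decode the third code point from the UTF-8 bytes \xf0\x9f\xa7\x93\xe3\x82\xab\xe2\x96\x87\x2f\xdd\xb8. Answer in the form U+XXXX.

U+2587

Offset 0: leading byte 0xF0 = 11110000 → 4-byte char #1 = F0 9F A7 93.
Offset 4: leading byte 0xE3 = 11100011 → 3-byte char #2 = E3 82 AB.
Offset 7: leading byte 0xE2 = 11100010 → 3-byte char #3 = E2 96 87.
Leading byte 0xE2 = 11100010 matches 1110xxxx → 3-byte sequence.
Byte 1: 0xE2 = 11100010, payload 0010 (4 bits).
Byte 2: 0x96 = 10010110 (10xxxxxx ✓), payload 010110.
Byte 3: 0x87 = 10000111 (10xxxxxx ✓), payload 000111.
Concatenate: 0010010110000111 = 0x2587 (16 bits → U+2587).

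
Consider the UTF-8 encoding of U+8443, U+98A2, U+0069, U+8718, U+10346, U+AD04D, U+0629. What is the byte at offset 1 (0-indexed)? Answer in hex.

0x91

U+8443 → 3-byte form E8 91 83 at offsets 0–2.
Offset 1 falls in char 1's range; it's byte 2 of E8 91 83 = 0x91.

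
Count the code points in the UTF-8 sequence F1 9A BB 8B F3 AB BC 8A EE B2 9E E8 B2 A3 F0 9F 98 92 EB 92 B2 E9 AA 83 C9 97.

Byte at offset 0: 0xF1 = 11110001 → 4-byte char (#1). Advance 4.
Byte at offset 4: 0xF3 = 11110011 → 4-byte char (#2). Advance 4.
Byte at offset 8: 0xEE = 11101110 → 3-byte char (#3). Advance 3.
Byte at offset 11: 0xE8 = 11101000 → 3-byte char (#4). Advance 3.
Byte at offset 14: 0xF0 = 11110000 → 4-byte char (#5). Advance 4.
Byte at offset 18: 0xEB = 11101011 → 3-byte char (#6). Advance 3.
Byte at offset 21: 0xE9 = 11101001 → 3-byte char (#7). Advance 3.
Byte at offset 24: 0xC9 = 11001001 → 2-byte char (#8). Advance 2.
Reached end at offset 26 after 8 code points.

8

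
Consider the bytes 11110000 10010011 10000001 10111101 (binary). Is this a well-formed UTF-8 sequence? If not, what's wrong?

valid

Leading byte 0xF0 = 11110000 → 4-byte form.
Continuation bytes 0x93=10010011, 0x81=10000001, 0xBD=10111101 all match 10xxxxxx.
Decoded value 0x1307D is ≥ 0x10000 (shortest form) and not a surrogate.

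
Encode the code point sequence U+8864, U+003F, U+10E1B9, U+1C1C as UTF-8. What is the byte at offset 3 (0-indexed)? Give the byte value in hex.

0x3F

U+8864 → 3-byte form E8 A1 A4 at offsets 0–2.
U+003F → 1-byte form 3F at offsets 3–3.
Offset 3 falls in char 2's range; it's byte 1 of 3F = 0x3F.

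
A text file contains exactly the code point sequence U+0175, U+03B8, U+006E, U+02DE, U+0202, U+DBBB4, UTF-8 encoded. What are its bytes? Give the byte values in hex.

C5 B5 CE B8 6E CB 9E C8 82 F3 9B AE B4

U+0175: 2-byte form → C5 B5.
U+03B8: 2-byte form → CE B8.
U+006E: 1-byte form → 6E.
U+02DE: 2-byte form → CB 9E.
U+0202: 2-byte form → C8 82.
U+DBBB4: 4-byte form → F3 9B AE B4.
Concatenated (13 bytes): C5 B5 CE B8 6E CB 9E C8 82 F3 9B AE B4.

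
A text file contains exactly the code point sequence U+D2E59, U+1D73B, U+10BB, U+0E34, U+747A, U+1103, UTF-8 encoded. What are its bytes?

U+D2E59: 4-byte form → F3 92 B9 99.
U+1D73B: 4-byte form → F0 9D 9C BB.
U+10BB: 3-byte form → E1 82 BB.
U+0E34: 3-byte form → E0 B8 B4.
U+747A: 3-byte form → E7 91 BA.
U+1103: 3-byte form → E1 84 83.
Concatenated (20 bytes): F3 92 B9 99 F0 9D 9C BB E1 82 BB E0 B8 B4 E7 91 BA E1 84 83.

F3 92 B9 99 F0 9D 9C BB E1 82 BB E0 B8 B4 E7 91 BA E1 84 83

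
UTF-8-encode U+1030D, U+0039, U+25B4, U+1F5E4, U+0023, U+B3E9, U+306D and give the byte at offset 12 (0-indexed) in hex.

0x23

U+1030D → 4-byte form F0 90 8C 8D at offsets 0–3.
U+0039 → 1-byte form 39 at offsets 4–4.
U+25B4 → 3-byte form E2 96 B4 at offsets 5–7.
U+1F5E4 → 4-byte form F0 9F 97 A4 at offsets 8–11.
U+0023 → 1-byte form 23 at offsets 12–12.
Offset 12 falls in char 5's range; it's byte 1 of 23 = 0x23.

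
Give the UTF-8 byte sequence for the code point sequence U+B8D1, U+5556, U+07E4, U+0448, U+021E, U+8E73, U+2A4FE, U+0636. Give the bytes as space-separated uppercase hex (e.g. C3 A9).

U+B8D1: 3-byte form → EB A3 91.
U+5556: 3-byte form → E5 95 96.
U+07E4: 2-byte form → DF A4.
U+0448: 2-byte form → D1 88.
U+021E: 2-byte form → C8 9E.
U+8E73: 3-byte form → E8 B9 B3.
U+2A4FE: 4-byte form → F0 AA 93 BE.
U+0636: 2-byte form → D8 B6.
Concatenated (21 bytes): EB A3 91 E5 95 96 DF A4 D1 88 C8 9E E8 B9 B3 F0 AA 93 BE D8 B6.

EB A3 91 E5 95 96 DF A4 D1 88 C8 9E E8 B9 B3 F0 AA 93 BE D8 B6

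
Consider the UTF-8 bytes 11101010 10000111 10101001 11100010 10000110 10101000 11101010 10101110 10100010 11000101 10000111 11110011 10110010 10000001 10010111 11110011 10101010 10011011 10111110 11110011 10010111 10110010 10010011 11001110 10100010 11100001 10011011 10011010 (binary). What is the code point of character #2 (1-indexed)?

U+21A8

Offset 0: leading byte 0xEA = 11101010 → 3-byte char #1 = EA 87 A9.
Offset 3: leading byte 0xE2 = 11100010 → 3-byte char #2 = E2 86 A8.
Leading byte 0xE2 = 11100010 matches 1110xxxx → 3-byte sequence.
Byte 1: 0xE2 = 11100010, payload 0010 (4 bits).
Byte 2: 0x86 = 10000110 (10xxxxxx ✓), payload 000110.
Byte 3: 0xA8 = 10101000 (10xxxxxx ✓), payload 101000.
Concatenate: 0010000110101000 = 0x21A8 (16 bits → U+21A8).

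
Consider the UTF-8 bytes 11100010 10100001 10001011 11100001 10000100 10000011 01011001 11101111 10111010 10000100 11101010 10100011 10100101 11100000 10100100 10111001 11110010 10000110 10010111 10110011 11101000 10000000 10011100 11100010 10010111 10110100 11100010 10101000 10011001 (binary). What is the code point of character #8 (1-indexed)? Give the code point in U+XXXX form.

Offset 0: leading byte 0xE2 = 11100010 → 3-byte char #1 = E2 A1 8B.
Offset 3: leading byte 0xE1 = 11100001 → 3-byte char #2 = E1 84 83.
Offset 6: leading byte 0x59 = 01011001 → 1-byte char #3 = 59.
Offset 7: leading byte 0xEF = 11101111 → 3-byte char #4 = EF BA 84.
Offset 10: leading byte 0xEA = 11101010 → 3-byte char #5 = EA A3 A5.
Offset 13: leading byte 0xE0 = 11100000 → 3-byte char #6 = E0 A4 B9.
Offset 16: leading byte 0xF2 = 11110010 → 4-byte char #7 = F2 86 97 B3.
Offset 20: leading byte 0xE8 = 11101000 → 3-byte char #8 = E8 80 9C.
Leading byte 0xE8 = 11101000 matches 1110xxxx → 3-byte sequence.
Byte 1: 0xE8 = 11101000, payload 1000 (4 bits).
Byte 2: 0x80 = 10000000 (10xxxxxx ✓), payload 000000.
Byte 3: 0x9C = 10011100 (10xxxxxx ✓), payload 011100.
Concatenate: 1000000000011100 = 0x801C (16 bits → U+801C).

U+801C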